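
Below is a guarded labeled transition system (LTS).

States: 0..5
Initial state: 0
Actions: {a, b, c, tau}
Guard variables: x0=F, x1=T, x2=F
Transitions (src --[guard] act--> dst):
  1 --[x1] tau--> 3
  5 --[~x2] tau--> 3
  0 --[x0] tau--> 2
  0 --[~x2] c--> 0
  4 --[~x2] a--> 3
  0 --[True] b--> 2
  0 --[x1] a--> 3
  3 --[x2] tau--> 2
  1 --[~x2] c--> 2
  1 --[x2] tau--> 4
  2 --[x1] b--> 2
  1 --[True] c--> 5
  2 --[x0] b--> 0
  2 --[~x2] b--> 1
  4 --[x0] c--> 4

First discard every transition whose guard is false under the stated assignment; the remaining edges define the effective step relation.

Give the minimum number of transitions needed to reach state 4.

Answer: UNREACHABLE

Working:
BFS to 4:
  L0 = {0}
  L1 = {2,3}
  L2 = {1}
  L3 = {5}
4 never appears.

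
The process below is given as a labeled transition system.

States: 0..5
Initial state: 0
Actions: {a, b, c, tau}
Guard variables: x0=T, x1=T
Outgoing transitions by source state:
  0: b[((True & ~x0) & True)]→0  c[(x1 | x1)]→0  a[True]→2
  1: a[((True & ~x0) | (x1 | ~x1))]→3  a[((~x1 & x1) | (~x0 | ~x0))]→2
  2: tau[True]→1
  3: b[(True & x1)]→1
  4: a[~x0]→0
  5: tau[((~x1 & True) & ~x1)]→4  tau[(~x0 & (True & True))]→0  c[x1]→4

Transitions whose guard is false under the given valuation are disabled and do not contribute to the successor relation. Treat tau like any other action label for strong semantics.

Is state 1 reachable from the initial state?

6 transition(s) survive guard evaluation.
depth 0: {0}
depth 1: {2}  cumulative {0,2}
depth 2: {1}  cumulative {0,1,2}
depth 3: {3}  cumulative {0,1,2,3}
R = {0,1,2,3}
Path to 1: a·tau

Answer: REACHABLE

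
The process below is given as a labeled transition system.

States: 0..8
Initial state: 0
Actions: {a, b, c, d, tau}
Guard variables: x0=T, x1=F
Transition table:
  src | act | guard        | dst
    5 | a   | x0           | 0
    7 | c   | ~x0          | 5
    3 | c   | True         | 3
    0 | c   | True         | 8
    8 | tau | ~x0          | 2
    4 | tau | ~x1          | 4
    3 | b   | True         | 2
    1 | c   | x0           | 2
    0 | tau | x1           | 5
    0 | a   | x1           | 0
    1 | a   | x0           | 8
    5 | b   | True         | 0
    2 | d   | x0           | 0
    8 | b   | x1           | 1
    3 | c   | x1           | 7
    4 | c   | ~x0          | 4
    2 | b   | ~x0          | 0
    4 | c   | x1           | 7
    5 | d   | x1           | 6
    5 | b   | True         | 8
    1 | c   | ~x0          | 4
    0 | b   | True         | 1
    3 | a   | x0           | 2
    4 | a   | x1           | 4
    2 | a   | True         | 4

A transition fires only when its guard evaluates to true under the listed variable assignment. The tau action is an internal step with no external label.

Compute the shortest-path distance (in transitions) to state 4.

Breadth-first toward 4:
  L0 = {0}
  L1 = {1,8}
  L2 = {2}
  L3 = {4}
depth(4)=3, e.g. b·c·a

Answer: 3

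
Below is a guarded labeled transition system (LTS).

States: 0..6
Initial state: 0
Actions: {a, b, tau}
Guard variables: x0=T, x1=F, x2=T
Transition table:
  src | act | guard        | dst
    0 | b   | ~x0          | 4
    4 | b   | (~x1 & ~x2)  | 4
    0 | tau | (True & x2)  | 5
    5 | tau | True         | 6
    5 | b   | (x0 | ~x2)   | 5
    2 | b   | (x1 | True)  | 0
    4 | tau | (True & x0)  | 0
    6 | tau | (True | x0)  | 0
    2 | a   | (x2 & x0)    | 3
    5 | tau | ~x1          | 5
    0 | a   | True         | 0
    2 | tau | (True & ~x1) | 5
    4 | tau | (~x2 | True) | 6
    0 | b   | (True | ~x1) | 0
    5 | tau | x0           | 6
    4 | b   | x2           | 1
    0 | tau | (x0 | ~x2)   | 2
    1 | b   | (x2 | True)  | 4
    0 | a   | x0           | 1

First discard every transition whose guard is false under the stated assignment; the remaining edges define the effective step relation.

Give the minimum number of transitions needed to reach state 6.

Answer: 2

Trace:
Breadth-first toward 6:
  Layer 0: {0}
  Layer 1: {1,2,5}
  Layer 2: {3,4,6}
6 enters at depth 2; path tau·tau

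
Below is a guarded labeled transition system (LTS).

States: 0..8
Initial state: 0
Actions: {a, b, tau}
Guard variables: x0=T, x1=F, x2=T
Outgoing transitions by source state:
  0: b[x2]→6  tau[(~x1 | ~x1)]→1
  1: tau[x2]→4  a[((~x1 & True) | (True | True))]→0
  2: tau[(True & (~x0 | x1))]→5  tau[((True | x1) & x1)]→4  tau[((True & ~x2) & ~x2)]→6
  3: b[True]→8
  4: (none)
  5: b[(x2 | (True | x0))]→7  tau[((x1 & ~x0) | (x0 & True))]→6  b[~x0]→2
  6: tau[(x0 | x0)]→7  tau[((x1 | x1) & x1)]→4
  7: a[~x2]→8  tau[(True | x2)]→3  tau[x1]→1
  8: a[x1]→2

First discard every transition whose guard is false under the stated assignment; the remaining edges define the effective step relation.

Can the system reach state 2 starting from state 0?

Answer: UNREACHABLE

Analysis:
After dropping false guards: 9 live edges.
depth 0: {0}
depth 1: {1,6}  total {0,1,6}
depth 2: {4,7}  total {0,1,4,6,7}
depth 3: {3}  total {0,1,3,4,6,7}
depth 4: {8}  total {0,1,3,4,6,7,8}
Reach set: {0,1,3,4,6,7,8}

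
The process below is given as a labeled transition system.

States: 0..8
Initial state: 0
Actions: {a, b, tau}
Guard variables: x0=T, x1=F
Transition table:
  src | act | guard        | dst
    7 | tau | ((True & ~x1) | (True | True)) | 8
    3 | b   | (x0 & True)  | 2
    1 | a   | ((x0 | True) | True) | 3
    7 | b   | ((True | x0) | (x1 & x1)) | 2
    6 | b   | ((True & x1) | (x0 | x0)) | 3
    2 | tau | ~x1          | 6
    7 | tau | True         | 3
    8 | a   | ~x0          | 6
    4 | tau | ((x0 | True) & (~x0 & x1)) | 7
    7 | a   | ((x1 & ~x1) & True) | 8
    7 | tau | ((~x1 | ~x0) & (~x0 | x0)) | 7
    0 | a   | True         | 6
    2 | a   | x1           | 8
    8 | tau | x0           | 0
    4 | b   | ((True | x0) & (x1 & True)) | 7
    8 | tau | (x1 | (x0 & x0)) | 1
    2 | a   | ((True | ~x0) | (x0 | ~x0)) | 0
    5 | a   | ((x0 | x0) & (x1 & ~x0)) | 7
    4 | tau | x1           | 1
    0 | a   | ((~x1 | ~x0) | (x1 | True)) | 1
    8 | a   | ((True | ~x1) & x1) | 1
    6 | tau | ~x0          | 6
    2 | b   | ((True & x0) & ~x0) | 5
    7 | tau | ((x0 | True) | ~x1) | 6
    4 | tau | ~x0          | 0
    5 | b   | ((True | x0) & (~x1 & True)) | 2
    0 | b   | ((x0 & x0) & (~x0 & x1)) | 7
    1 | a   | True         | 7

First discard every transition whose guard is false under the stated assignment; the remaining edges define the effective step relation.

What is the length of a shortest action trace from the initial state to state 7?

BFS to 7:
  depth 0: {0}
  depth 1: {1,6}
  depth 2: {3,7}
7 enters at depth 2; path a·a

Answer: 2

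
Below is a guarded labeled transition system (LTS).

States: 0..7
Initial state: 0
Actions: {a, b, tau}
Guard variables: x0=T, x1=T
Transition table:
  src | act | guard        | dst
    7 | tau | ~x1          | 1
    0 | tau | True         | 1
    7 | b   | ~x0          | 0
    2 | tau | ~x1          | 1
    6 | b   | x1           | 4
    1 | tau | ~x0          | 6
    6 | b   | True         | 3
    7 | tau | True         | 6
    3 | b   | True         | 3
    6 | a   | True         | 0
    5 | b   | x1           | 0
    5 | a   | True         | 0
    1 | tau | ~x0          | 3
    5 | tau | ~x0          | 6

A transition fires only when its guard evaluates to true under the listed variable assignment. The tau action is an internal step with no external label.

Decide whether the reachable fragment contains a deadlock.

R = {0,1}
  0: tau→1  [1 exit(s)]
  1: ∅  [STUCK]
trace reaching 1: tau

Answer: DEADLOCK at state 1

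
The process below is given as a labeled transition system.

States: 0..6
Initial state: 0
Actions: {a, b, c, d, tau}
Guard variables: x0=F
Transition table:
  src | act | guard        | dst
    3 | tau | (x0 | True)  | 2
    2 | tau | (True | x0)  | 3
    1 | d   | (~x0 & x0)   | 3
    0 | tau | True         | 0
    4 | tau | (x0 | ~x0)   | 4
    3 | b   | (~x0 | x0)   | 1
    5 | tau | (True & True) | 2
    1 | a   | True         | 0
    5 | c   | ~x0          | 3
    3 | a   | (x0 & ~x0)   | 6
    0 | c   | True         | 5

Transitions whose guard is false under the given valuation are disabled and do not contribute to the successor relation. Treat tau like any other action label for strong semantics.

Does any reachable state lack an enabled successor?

Answer: DEADLOCK-FREE

Working:
R = {0,1,2,3,5}
  0: c→5  tau→0  [2 out]
  1: a→0  [1 out]
  2: tau→3  [1 out]
  3: b→1  tau→2  [2 out]
  5: c→3  tau→2  [2 out]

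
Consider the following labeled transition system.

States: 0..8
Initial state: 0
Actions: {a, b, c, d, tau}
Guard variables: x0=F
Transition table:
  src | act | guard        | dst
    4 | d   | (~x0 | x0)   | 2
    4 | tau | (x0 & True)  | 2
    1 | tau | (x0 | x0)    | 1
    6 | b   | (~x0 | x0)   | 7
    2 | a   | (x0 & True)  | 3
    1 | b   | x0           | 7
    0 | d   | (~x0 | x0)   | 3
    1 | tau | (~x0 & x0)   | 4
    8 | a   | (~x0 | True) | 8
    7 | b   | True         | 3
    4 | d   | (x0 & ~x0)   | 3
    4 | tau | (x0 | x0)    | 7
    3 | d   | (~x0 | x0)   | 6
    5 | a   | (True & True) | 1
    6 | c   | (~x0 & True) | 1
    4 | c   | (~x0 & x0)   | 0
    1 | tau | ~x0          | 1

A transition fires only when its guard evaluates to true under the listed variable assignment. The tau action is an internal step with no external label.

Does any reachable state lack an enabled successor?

Answer: DEADLOCK-FREE

Working:
Reach set: {0,1,3,6,7}
  0: d→3  [1 out]
  1: tau→1  [1 out]
  3: d→6  [1 out]
  6: b→7  c→1  [2 out]
  7: b→3  [1 out]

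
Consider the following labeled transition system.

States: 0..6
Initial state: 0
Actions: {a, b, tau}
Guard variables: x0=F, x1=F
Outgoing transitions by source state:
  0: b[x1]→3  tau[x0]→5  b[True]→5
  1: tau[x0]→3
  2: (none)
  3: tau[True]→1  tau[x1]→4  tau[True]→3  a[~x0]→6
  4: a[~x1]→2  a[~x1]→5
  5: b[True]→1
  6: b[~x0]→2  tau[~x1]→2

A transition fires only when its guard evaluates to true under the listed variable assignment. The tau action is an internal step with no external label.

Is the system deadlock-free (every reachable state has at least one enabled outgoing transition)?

Reach set: {0,1,5}
  0: b→5  [1 exit(s)]
  1: ∅  [deadlock]
  5: b→1  [1 exit(s)]
witness 1: b·b

Answer: DEADLOCK at state 1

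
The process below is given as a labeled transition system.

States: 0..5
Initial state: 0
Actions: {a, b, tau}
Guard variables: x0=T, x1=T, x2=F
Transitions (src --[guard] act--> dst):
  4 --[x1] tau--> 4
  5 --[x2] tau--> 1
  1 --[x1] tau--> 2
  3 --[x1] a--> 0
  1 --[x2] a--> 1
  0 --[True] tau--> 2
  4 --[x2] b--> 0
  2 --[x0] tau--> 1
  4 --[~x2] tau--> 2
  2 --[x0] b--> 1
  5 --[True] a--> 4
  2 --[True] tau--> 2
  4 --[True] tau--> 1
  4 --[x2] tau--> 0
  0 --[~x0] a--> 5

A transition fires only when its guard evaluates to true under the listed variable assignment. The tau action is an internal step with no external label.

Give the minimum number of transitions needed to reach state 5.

Layered search for 5:
  depth 0: {0}
  depth 1: {2}
  depth 2: {1}
5 never appears.

Answer: UNREACHABLE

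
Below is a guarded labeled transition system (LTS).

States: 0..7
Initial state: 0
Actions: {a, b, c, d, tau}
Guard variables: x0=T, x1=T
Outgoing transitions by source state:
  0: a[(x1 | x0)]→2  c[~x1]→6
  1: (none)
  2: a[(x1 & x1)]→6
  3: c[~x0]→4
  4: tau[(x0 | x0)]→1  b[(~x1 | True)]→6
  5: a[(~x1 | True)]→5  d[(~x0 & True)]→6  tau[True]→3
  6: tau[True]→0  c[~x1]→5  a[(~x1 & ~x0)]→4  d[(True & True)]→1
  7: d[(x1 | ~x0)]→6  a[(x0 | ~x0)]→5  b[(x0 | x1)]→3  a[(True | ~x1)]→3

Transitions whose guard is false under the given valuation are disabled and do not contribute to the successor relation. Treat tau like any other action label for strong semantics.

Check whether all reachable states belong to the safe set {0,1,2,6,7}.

Allowed set {0,1,2,6,7}
Reach set: {0,1,2,6}
  0: safe
  1: safe
  2: safe
  6: safe

Answer: INVARIANT HOLDS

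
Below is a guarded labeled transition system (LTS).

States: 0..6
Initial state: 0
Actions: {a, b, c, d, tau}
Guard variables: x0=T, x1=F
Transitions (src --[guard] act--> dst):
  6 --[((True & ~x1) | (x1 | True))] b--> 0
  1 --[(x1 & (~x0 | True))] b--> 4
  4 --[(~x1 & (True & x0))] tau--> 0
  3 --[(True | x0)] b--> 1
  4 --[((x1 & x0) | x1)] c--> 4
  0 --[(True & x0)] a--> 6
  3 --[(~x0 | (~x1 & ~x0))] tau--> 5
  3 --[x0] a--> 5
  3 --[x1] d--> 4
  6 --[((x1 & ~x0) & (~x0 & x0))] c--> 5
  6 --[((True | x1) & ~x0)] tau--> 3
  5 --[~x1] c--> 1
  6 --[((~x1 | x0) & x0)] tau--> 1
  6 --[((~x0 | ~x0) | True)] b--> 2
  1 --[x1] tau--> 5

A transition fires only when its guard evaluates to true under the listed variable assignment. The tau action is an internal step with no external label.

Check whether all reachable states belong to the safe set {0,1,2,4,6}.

Safe = {0,1,2,4,6}
Reachable = {0,1,2,6}
  0: ✓
  1: ✓
  2: ✓
  6: ✓

Answer: INVARIANT HOLDS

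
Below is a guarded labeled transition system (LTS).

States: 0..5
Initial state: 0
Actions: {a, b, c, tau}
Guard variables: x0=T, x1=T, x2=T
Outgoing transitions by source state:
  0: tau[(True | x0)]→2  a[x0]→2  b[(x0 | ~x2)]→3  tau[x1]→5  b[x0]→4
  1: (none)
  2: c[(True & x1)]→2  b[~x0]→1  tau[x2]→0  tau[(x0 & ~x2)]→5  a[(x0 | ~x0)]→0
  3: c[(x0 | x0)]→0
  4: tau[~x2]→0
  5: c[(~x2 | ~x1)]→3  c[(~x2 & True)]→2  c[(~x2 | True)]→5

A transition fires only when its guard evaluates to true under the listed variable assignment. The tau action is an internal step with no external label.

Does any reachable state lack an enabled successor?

Reach set: {0,2,3,4,5}
  0: a→2  b→3  b→4  tau→2  tau→5  [deg 5]
  2: a→0  c→2  tau→0  [deg 3]
  3: c→0  [deg 1]
  4: ∅  [STUCK]
  5: c→5  [deg 1]
witness 4: b

Answer: DEADLOCK at state 4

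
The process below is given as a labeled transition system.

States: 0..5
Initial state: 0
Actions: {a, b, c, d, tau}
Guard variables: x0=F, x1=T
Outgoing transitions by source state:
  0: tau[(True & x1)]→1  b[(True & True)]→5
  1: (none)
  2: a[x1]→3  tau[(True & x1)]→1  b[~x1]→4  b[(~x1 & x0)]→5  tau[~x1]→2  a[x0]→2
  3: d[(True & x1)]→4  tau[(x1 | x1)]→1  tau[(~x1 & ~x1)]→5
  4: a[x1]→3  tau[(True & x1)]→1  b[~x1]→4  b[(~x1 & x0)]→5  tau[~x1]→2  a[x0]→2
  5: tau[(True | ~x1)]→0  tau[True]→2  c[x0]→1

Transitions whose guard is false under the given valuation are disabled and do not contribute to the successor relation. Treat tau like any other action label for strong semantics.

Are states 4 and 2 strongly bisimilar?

Refine partition for ~:
  P[0] = {{0,1,2,3,4,5}}
  P[1] = {{0},{1},{2,4},{3},{5}}
5 equivalence class(es) (converged in 2)
class of 4: {2,4}; class of 2: {2,4}

Answer: BISIMILAR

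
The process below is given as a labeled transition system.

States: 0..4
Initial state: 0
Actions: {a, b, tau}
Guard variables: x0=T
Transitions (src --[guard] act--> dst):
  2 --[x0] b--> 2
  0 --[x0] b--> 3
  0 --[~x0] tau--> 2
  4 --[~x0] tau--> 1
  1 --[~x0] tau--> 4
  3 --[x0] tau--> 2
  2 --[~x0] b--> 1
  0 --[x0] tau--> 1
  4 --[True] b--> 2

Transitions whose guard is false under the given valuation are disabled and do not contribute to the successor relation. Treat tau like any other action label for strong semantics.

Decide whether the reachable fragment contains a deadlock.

Answer: DEADLOCK at state 1

Analysis:
Reachable = {0,1,2,3}
  0: b→3  tau→1  [2 out]
  1: ∅  [deadlock]
  2: b→2  [1 out]
  3: tau→2  [1 out]
Path to 1: tau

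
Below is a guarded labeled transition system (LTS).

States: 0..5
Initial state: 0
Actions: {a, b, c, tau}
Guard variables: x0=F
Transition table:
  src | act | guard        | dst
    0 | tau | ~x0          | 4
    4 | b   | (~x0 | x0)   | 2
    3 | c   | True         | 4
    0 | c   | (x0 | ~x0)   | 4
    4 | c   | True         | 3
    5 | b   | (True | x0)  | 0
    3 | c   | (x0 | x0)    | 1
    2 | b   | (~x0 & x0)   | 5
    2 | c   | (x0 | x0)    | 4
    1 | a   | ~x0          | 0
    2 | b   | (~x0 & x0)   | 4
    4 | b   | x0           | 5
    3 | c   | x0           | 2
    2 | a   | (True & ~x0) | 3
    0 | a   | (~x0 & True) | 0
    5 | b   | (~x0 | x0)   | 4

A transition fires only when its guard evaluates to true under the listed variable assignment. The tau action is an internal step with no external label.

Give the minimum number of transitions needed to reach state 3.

Breadth-first toward 3:
  Layer 0: {0}
  Layer 1: {4}
  Layer 2: {2,3}
first hit 3 at d=2 via c·c

Answer: 2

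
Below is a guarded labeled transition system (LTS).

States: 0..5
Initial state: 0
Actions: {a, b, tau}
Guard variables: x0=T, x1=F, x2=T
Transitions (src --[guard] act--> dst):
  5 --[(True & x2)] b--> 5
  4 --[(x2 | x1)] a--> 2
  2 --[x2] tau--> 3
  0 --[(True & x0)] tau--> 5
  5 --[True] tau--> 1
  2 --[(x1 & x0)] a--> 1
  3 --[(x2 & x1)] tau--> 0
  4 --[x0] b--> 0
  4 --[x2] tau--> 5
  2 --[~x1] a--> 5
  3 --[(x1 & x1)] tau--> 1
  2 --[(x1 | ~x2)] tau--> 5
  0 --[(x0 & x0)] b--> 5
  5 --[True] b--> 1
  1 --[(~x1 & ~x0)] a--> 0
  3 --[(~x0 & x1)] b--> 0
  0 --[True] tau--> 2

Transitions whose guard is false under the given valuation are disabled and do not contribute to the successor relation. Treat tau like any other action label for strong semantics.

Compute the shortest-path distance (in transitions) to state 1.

Breadth-first toward 1:
  Layer 0: {0}
  Layer 1: {2,5}
  Layer 2: {1,3}
1 enters at depth 2; path b·b

Answer: 2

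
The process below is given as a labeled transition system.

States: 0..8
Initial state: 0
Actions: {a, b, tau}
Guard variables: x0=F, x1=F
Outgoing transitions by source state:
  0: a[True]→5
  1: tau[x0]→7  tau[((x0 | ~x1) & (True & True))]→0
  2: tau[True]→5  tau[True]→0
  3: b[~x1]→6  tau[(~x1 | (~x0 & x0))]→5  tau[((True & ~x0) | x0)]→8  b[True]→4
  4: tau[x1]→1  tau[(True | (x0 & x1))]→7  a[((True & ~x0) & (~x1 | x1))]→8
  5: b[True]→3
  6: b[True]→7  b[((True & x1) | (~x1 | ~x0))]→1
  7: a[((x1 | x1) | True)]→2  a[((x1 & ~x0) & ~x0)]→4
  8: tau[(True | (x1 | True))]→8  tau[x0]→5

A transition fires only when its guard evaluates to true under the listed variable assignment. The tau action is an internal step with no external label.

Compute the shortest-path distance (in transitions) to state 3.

Answer: 2

Analysis:
Layered search for 3:
  L0 = {0}
  L1 = {5}
  L2 = {3}
first hit 3 at d=2 via a·b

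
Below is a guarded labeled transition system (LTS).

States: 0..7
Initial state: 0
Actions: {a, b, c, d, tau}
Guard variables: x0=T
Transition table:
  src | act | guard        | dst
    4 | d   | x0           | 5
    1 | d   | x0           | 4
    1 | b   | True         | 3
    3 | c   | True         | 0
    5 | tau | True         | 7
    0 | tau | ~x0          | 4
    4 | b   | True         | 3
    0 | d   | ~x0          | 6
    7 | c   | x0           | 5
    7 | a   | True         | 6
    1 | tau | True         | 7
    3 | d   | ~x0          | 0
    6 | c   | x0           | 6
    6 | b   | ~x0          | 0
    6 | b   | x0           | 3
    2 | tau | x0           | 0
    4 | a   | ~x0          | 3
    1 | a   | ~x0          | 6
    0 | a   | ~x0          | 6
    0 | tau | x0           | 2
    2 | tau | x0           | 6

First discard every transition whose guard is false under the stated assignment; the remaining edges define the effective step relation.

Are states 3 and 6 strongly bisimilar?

Compute ~ classes (split until stable):
  π0 = {{0,1,2,3,4,5,6,7}}
  π1 = {{0,2,5},{1},{3},{4},{6},{7}}
  π2 = {{0},{1},{2},{3},{4},{5},{6},{7}}
8 equivalence class(es) (converged in 3)
class of 3: {3}; class of 6: {6}

Answer: NOT BISIMILAR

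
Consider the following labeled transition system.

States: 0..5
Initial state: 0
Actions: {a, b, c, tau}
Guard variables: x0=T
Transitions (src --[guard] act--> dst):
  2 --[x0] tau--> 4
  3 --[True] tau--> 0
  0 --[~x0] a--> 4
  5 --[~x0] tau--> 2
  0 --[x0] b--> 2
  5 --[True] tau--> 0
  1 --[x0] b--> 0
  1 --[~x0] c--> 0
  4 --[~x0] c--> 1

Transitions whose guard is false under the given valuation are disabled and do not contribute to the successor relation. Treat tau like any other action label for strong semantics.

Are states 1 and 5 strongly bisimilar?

Answer: NOT BISIMILAR

Analysis:
Refine partition for ~:
  π0 = {{0,1,2,3,4,5}}
  π1 = {{0,1},{2,3,5},{4}}
  π2 = {{0},{1},{2},{3,5},{4}}
5 equivalence class(es) (converged in 3)
class of 1: {1}; class of 5: {3,5}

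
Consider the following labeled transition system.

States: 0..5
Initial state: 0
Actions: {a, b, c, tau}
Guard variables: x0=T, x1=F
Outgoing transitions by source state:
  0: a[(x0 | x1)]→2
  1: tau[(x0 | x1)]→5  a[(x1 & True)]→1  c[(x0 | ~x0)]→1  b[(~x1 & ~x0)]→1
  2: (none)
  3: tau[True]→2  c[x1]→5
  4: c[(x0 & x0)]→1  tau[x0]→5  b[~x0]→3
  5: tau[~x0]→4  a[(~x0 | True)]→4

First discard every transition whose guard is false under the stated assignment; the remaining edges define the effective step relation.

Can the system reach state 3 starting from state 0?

Answer: UNREACHABLE

Trace:
After dropping false guards: 7 live edges.
Layer 0: {0}
Layer 1: {2}  total {0,2}
Reachable = {0,2}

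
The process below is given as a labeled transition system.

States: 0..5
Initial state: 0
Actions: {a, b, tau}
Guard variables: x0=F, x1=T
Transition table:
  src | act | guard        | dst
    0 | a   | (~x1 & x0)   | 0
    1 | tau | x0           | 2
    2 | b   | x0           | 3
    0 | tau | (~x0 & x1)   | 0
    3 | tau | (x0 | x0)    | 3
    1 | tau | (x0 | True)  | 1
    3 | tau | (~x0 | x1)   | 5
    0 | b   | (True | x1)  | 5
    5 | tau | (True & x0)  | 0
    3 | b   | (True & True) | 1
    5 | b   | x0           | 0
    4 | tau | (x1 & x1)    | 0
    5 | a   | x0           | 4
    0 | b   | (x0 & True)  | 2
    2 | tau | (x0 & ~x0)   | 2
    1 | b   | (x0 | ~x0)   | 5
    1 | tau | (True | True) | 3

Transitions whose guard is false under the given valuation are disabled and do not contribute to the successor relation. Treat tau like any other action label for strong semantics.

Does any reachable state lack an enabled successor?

Answer: DEADLOCK at state 5

Trace:
R = {0,5}
  0: b→5  tau→0  [2 exit(s)]
  5: ∅  [STUCK]
trace reaching 5: b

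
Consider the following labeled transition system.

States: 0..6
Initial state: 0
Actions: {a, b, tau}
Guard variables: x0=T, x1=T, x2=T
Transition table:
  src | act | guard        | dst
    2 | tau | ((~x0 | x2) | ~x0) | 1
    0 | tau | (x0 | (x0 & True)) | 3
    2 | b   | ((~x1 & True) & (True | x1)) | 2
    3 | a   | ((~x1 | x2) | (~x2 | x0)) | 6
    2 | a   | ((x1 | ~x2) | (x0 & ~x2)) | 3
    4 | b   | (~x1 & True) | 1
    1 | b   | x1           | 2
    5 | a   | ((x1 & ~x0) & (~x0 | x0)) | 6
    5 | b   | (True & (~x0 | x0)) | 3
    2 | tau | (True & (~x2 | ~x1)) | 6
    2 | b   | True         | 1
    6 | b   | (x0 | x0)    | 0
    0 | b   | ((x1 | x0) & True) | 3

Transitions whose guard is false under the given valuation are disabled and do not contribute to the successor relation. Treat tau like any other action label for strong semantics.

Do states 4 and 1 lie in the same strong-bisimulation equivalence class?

Refine partition for ~:
  P[0] = {{0,1,2,3,4,5,6}}
  P[1] = {{0},{1,5,6},{2},{3},{4}}
  P[2] = {{0},{1},{2},{3},{4},{5},{6}}
stable after 3 split(s): 7 block(s)
class of 4: {4}; class of 1: {1}

Answer: NOT BISIMILAR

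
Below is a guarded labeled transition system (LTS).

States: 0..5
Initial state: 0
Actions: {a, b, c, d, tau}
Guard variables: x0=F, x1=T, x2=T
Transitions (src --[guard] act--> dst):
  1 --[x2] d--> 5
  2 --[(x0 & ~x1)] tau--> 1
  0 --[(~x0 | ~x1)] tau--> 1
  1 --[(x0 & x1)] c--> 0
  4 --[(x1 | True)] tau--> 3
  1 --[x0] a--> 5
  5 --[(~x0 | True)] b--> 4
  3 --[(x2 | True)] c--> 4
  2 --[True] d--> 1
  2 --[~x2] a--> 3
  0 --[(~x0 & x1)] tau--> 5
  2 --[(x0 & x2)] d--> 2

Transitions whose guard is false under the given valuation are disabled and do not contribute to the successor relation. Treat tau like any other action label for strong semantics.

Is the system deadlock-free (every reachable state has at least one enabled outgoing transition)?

Answer: DEADLOCK-FREE

Analysis:
Reach set: {0,1,3,4,5}
  0: tau→1  tau→5  [2 exit(s)]
  1: d→5  [1 exit(s)]
  3: c→4  [1 exit(s)]
  4: tau→3  [1 exit(s)]
  5: b→4  [1 exit(s)]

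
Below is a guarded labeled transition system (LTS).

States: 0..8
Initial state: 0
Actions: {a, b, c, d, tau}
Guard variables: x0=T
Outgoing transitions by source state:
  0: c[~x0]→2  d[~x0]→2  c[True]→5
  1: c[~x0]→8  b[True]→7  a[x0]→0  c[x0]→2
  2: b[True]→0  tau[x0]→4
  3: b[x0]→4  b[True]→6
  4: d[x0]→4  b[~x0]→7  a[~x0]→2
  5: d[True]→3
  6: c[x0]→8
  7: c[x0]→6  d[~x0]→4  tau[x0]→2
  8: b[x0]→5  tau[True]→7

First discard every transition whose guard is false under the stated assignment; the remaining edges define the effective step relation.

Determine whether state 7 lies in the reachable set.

Answer: REACHABLE

Analysis:
After dropping false guards: 15 live edges.
L0 = {0}
L1 = {5}  now seen {0,5}
L2 = {3}  now seen {0,3,5}
L3 = {4,6}  now seen {0,3,4,5,6}
L4 = {8}  now seen {0,3,4,5,6,8}
L5 = {7}  now seen {0,3,4,5,6,7,8}
L6 = {2}  now seen {0,2,3,4,5,6,7,8}
Reach set: {0,2,3,4,5,6,7,8}
trace reaching 7: c·d·b·c·tau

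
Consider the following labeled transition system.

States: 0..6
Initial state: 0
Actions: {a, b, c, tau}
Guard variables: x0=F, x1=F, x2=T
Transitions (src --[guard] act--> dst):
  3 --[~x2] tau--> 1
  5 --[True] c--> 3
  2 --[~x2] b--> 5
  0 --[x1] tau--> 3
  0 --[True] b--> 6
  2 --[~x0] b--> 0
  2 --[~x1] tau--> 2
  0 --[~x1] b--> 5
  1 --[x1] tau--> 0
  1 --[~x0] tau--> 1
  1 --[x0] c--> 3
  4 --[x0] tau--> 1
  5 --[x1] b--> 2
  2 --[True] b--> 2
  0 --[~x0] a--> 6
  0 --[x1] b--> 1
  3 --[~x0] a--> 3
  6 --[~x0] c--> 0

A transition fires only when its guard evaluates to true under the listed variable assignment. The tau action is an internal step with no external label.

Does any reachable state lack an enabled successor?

Answer: DEADLOCK-FREE

Trace:
Reachable = {0,3,5,6}
  0: a→6  b→5  b→6  [3 out]
  3: a→3  [1 out]
  5: c→3  [1 out]
  6: c→0  [1 out]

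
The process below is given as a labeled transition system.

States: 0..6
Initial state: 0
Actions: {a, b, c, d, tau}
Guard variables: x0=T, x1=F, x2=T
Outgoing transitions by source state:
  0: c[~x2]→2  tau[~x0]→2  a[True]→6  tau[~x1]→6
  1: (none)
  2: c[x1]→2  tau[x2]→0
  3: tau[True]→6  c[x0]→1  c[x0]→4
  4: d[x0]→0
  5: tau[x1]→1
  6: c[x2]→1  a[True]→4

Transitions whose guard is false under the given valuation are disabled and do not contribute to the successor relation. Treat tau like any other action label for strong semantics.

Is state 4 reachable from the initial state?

Answer: REACHABLE

Trace:
9 transition(s) survive guard evaluation.
depth 0: {0}
depth 1: {6}  now seen {0,6}
depth 2: {1,4}  now seen {0,1,4,6}
R = {0,1,4,6}
Path to 4: a·a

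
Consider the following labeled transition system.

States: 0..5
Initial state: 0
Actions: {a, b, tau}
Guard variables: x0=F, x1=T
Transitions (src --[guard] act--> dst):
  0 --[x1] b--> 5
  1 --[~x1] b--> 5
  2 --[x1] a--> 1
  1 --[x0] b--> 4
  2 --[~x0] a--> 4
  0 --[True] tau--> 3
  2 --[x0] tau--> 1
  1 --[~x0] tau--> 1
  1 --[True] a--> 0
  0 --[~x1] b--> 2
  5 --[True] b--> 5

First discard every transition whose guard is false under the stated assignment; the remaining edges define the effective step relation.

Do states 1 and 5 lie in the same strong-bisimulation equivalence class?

Answer: NOT BISIMILAR

Trace:
Refine partition for ~:
  P[0] = {{0,1,2,3,4,5}}
  P[1] = {{0},{1},{2},{3,4},{5}}
Fixed point at round 2; 5 class(es).
1∈{1}, 5∈{5}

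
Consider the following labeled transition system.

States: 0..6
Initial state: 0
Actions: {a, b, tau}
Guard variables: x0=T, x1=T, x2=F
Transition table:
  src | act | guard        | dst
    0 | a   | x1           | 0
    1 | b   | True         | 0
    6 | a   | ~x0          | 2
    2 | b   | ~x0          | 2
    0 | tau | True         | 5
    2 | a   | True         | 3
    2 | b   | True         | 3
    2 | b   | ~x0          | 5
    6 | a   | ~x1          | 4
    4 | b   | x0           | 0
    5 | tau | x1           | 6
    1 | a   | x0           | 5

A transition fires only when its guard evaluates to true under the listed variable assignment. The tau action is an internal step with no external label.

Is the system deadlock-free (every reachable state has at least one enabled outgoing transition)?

Reachable = {0,5,6}
  0: a→0  tau→5  [2 exit(s)]
  5: tau→6  [1 exit(s)]
  6: ∅  [STUCK]
witness 6: tau·tau

Answer: DEADLOCK at state 6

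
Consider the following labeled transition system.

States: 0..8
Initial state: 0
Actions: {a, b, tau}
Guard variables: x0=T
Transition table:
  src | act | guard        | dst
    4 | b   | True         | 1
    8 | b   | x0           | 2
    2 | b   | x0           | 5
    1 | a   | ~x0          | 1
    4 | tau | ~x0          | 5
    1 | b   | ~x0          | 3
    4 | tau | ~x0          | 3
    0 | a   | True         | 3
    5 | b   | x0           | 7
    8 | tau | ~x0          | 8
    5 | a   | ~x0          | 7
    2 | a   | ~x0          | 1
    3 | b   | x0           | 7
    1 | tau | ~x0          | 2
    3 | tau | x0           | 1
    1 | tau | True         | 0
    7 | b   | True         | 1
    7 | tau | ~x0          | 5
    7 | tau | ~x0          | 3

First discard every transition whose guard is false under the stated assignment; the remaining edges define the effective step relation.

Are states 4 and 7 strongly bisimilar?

Bisimulation quotient by refinement:
  π0 = {{0,1,2,3,4,5,6,7,8}}
  π1 = {{0},{1},{2,4,5,7,8},{3},{6}}
  π2 = {{0},{1},{2,5,8},{3},{4,7},{6}}
  π3 = {{0},{1},{2,8},{3},{4,7},{5},{6}}
  π4 = {{0},{1},{2},{3},{4,7},{5},{6},{8}}
stable after 5 split(s): 8 block(s)
[4]={4,7}  [7]={4,7}

Answer: BISIMILAR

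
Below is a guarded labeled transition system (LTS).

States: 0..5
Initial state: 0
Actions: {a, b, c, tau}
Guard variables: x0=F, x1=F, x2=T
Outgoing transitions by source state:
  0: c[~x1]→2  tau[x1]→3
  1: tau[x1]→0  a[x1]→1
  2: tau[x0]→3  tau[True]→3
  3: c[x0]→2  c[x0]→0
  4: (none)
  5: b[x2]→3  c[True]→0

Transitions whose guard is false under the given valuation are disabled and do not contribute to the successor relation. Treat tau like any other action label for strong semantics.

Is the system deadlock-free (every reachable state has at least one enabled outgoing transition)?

Answer: DEADLOCK at state 3

Working:
Reach set: {0,2,3}
  0: c→2  [deg 1]
  2: tau→3  [deg 1]
  3: ∅  [STUCK]
trace reaching 3: c·tau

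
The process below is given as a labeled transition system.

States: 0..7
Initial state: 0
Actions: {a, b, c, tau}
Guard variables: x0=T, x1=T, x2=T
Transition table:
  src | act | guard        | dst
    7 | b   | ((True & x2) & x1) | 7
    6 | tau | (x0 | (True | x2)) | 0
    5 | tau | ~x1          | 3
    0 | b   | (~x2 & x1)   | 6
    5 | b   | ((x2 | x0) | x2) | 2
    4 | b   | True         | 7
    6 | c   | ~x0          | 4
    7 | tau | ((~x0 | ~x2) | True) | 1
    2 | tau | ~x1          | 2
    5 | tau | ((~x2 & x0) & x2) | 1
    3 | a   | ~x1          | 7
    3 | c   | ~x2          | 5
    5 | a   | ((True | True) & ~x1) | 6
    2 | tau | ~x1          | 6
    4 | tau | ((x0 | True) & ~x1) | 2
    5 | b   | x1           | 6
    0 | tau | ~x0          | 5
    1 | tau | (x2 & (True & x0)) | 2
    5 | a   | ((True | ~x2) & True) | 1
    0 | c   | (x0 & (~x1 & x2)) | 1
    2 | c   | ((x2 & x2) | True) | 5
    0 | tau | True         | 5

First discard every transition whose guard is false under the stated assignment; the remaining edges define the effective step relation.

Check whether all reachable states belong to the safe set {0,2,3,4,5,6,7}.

Safe = {0,2,3,4,5,6,7}
R = {0,1,2,5,6}
  0: safe
  1: ✗ unsafe
  2: safe
  5: safe
  6: safe
witness against invariant: tau·a → 1

Answer: INVARIANT VIOLATED at state 1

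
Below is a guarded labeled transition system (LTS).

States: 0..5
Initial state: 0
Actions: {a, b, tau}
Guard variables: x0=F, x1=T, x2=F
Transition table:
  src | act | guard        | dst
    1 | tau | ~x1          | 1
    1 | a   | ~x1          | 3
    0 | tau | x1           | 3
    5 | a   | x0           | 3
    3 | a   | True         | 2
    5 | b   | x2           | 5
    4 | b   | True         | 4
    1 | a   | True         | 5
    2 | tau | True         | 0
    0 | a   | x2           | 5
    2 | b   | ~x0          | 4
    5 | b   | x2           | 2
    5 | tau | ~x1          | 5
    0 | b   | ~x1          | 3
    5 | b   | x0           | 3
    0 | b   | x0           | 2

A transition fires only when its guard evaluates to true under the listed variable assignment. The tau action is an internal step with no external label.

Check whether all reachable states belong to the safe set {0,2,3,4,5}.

Answer: INVARIANT HOLDS

Analysis:
Allowed set {0,2,3,4,5}
R = {0,2,3,4}
  0: ok
  2: ok
  3: ok
  4: ok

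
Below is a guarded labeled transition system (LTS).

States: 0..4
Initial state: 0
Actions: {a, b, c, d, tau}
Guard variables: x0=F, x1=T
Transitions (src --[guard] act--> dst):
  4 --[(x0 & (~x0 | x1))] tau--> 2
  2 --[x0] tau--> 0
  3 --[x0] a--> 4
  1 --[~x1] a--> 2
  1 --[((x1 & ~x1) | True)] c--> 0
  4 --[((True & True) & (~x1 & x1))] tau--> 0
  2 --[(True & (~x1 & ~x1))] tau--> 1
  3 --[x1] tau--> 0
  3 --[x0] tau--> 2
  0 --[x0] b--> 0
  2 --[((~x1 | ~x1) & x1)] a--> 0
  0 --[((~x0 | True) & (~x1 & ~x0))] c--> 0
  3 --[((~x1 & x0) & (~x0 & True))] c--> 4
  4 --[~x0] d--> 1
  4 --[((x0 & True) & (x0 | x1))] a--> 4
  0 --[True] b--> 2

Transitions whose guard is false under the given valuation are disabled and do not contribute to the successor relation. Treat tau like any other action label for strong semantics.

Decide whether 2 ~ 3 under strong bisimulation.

Answer: NOT BISIMILAR

Working:
Compute ~ classes (split until stable):
  π0 = {{0,1,2,3,4}}
  π1 = {{0},{1},{2},{3},{4}}
stable after 2 split(s): 5 block(s)
[2]={2}  [3]={3}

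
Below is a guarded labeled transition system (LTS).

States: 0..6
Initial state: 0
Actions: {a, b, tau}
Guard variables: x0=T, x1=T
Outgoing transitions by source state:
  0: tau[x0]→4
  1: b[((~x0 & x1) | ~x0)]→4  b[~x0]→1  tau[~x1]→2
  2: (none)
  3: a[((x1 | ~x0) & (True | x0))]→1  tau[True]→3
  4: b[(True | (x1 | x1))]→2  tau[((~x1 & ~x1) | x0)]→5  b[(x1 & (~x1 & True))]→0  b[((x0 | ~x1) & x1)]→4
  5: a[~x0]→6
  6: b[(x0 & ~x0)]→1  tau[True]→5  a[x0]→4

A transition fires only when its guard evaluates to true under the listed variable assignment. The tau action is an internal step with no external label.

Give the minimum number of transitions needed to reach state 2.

Answer: 2

Analysis:
Breadth-first toward 2:
  L0 = {0}
  L1 = {4}
  L2 = {2,5}
first hit 2 at d=2 via tau·b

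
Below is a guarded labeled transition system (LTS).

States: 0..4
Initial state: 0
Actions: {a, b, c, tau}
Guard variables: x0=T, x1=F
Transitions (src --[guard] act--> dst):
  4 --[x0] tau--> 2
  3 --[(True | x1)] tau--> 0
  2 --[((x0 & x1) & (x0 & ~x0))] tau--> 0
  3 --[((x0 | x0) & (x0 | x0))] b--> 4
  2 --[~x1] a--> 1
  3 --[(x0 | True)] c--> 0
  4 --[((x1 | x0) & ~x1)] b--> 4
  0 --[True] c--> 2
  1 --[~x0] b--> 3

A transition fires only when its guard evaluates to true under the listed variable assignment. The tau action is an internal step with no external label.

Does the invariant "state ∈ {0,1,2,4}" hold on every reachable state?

Answer: INVARIANT HOLDS

Trace:
Inv-set: {0,1,2,4}
Reachable = {0,1,2}
  0: ✓
  1: ✓
  2: ✓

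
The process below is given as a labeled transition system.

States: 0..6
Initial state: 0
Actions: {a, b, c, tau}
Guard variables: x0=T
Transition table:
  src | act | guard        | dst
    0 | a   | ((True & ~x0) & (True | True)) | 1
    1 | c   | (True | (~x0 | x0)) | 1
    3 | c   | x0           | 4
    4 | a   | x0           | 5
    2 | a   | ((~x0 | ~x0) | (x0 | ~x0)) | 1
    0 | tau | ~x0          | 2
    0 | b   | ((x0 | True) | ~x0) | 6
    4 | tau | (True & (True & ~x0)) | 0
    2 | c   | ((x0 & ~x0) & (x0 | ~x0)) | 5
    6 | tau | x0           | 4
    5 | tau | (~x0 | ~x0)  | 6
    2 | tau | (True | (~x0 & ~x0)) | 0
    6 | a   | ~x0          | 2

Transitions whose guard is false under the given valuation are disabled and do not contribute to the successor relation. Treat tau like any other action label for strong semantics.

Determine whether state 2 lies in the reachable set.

7 transition(s) survive guard evaluation.
Layer 0: {0}
Layer 1: {6}  now seen {0,6}
Layer 2: {4}  now seen {0,4,6}
Layer 3: {5}  now seen {0,4,5,6}
R = {0,4,5,6}

Answer: UNREACHABLE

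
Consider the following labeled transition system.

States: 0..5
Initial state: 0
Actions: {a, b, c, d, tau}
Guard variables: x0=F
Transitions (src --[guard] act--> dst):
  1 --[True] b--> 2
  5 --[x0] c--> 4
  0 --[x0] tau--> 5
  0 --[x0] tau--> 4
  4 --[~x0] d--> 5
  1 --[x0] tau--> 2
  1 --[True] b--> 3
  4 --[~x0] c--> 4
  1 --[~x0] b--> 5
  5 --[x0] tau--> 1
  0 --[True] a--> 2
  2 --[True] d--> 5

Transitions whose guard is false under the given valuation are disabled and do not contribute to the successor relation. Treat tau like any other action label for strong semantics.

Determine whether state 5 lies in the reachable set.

Answer: REACHABLE

Analysis:
7 transition(s) survive guard evaluation.
Layer 0: {0}
Layer 1: {2}  cumulative {0,2}
Layer 2: {5}  cumulative {0,2,5}
R = {0,2,5}
trace reaching 5: a·d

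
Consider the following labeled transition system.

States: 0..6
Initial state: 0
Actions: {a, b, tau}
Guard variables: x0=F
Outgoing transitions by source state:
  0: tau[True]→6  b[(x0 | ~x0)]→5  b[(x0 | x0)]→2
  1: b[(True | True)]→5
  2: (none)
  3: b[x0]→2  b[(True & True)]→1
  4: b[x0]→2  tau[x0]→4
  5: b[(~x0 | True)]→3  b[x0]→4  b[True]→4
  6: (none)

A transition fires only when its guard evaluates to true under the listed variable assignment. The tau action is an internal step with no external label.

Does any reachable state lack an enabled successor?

Reachable = {0,1,3,4,5,6}
  0: b→5  tau→6  [2 exit(s)]
  1: b→5  [1 exit(s)]
  3: b→1  [1 exit(s)]
  4: ∅  [no exit]
  5: b→3  b→4  [2 exit(s)]
  6: ∅  [no exit]
Path to 4: b·b

Answer: DEADLOCK at state 4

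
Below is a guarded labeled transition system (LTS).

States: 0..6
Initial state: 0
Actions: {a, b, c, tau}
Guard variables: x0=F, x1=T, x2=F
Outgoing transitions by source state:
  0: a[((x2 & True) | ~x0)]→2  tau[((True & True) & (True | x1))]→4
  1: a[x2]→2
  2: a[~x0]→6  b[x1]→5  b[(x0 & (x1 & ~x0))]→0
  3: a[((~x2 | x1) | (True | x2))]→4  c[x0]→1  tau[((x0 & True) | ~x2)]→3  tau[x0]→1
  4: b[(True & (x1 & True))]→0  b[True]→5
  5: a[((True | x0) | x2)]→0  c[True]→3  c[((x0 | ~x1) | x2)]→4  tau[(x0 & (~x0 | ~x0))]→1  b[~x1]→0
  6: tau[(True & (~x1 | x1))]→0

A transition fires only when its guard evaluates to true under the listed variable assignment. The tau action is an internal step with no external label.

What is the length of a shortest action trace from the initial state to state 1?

Answer: UNREACHABLE

Working:
Layered search for 1:
  depth 0: {0}
  depth 1: {2,4}
  depth 2: {5,6}
  depth 3: {3}
1 never appears.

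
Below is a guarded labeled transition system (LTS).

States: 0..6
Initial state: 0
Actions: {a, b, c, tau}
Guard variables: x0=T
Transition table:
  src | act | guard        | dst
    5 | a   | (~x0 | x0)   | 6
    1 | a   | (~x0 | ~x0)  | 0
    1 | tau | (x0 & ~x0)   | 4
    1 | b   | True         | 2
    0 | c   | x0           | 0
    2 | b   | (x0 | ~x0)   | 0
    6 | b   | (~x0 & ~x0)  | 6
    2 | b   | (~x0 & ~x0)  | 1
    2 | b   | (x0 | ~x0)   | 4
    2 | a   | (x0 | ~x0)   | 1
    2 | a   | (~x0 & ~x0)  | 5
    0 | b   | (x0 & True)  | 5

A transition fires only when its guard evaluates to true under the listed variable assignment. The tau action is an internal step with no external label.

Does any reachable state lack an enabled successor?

Answer: DEADLOCK at state 6

Trace:
Reach set: {0,5,6}
  0: b→5  c→0  [2 out]
  5: a→6  [1 out]
  6: ∅  [deadlock]
Path to 6: b·a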